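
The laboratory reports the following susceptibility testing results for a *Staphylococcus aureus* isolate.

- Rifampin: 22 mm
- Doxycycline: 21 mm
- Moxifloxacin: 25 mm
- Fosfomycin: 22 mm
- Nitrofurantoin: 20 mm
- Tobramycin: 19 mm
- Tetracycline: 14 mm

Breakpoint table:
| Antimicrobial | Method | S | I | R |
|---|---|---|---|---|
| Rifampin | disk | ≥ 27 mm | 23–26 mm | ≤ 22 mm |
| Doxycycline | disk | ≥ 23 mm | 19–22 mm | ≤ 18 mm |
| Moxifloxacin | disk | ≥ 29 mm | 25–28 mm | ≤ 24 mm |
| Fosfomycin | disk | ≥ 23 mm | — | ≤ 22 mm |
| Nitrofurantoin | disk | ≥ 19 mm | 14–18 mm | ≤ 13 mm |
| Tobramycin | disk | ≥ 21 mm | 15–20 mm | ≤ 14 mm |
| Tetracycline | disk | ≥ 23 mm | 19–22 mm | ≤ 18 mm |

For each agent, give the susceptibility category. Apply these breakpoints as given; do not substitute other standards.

Rifampin (22 mm) ≤ 22 mm ⇒ R
Doxycycline 21 mm: in 19–22 mm → intermediate
Moxifloxacin (25 mm) in 25–28 mm — intermediate
Fosfomycin 22 mm: ≤ 22 mm — R
Nitrofurantoin (20 mm) ≥ 19 mm — S
Tobramycin 19 mm: in 15–20 mm — Intermediate
Tetracycline (14 mm) ≤ 18 mm — Resistant

R, I, I, R, S, I, R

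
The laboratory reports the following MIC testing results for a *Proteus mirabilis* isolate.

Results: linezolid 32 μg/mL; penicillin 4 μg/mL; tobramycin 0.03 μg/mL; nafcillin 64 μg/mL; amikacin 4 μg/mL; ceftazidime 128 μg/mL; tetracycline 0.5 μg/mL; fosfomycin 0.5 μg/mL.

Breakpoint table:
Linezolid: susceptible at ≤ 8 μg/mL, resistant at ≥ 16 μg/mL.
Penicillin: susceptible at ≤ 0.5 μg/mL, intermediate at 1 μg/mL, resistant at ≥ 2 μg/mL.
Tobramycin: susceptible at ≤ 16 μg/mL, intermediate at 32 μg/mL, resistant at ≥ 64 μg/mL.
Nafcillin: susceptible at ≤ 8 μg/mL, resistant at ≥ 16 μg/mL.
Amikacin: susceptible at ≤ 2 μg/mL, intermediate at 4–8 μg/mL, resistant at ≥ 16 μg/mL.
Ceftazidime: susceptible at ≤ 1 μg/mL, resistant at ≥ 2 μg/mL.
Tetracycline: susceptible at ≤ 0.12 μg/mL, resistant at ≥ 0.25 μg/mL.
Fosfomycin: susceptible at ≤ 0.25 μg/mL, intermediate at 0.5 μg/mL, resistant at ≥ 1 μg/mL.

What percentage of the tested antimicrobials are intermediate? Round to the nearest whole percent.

25%

Linezolid 32 μg/mL: ≥ 16 μg/mL → resistant
Penicillin 4 μg/mL: ≥ 2 μg/mL ⇒ Resistant
Tobramycin 0.03 μg/mL: ≤ 16 μg/mL — Susceptible
Nafcillin (64 μg/mL) ≥ 16 μg/mL — R
Amikacin (4 μg/mL) in 4–8 μg/mL — I
Ceftazidime (128 μg/mL) ≥ 2 μg/mL → resistant
Tetracycline 0.5 μg/mL: ≥ 0.25 μg/mL — resistant
Fosfomycin: 0.5 μg/mL is = 0.5 μg/mL ⇒ Intermediate
Intermediate: 2/8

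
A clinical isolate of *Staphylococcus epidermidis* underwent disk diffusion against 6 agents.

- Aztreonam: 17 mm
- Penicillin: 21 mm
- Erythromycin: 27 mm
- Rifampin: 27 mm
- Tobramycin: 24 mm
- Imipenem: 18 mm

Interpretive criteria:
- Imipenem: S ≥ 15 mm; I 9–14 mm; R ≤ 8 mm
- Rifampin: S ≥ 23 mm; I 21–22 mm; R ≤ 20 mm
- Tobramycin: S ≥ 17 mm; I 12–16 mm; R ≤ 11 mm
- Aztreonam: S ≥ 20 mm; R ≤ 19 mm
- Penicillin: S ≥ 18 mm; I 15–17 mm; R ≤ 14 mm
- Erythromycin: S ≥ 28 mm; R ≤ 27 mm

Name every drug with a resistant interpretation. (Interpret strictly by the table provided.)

Aztreonam 17 mm: ≤ 19 mm — R
Penicillin 21 mm: ≥ 18 mm — S
Erythromycin (27 mm) ≤ 27 mm ⇒ resistant
Rifampin 27 mm: ≥ 23 mm — susceptible
Tobramycin 24 mm: ≥ 17 mm — S
Imipenem (18 mm) ≥ 15 mm ⇒ S

aztreonam, erythromycin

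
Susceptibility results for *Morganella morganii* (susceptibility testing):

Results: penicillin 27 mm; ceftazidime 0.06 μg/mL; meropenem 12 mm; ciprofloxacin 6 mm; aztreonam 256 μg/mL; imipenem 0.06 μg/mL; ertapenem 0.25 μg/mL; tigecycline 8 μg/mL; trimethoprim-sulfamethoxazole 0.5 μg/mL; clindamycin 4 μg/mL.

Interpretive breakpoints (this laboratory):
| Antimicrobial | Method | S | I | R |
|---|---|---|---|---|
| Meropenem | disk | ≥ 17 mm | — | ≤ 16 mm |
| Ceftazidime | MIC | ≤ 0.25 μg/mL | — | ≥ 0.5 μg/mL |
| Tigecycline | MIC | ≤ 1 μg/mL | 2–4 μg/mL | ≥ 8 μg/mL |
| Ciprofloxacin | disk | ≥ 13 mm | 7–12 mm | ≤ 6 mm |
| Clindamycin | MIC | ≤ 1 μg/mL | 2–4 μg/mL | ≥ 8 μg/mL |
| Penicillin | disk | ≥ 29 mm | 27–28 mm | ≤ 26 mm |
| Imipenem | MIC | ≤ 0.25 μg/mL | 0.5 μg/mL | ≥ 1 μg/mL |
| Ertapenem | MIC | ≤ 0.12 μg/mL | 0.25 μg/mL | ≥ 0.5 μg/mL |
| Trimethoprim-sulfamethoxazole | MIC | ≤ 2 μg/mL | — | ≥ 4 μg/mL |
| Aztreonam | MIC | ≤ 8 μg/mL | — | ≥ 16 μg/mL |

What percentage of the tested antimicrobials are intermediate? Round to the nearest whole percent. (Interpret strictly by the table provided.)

30%

Penicillin: 27 mm is in 27–28 mm → I
Ceftazidime: 0.06 μg/mL is ≤ 0.25 μg/mL — S
Meropenem 12 mm: ≤ 16 mm — Resistant
Ciprofloxacin: 6 mm is ≤ 6 mm → resistant
Aztreonam: 256 μg/mL is ≥ 16 μg/mL ⇒ Resistant
Imipenem 0.06 μg/mL: ≤ 0.25 μg/mL → Susceptible
Ertapenem (0.25 μg/mL) = 0.25 μg/mL — Intermediate
Tigecycline 8 μg/mL: ≥ 8 μg/mL → resistant
Trimethoprim-sulfamethoxazole: 0.5 μg/mL is ≤ 2 μg/mL — S
Clindamycin 4 μg/mL: in 2–4 μg/mL — I
Intermediate: 3/10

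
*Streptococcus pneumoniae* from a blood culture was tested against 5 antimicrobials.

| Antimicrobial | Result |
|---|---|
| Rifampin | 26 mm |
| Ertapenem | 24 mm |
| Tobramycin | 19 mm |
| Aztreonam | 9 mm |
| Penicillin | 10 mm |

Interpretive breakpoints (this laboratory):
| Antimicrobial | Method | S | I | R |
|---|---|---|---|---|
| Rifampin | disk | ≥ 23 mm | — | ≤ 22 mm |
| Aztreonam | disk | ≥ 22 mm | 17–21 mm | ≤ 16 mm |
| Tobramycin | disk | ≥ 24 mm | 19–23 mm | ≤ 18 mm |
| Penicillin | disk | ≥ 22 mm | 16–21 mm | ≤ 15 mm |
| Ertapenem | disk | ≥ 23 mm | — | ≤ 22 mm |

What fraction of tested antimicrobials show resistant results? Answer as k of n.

Rifampin 26 mm: ≥ 23 mm — Susceptible
Ertapenem: 24 mm is ≥ 23 mm → S
Tobramycin: 19 mm is in 19–23 mm — intermediate
Aztreonam (9 mm) ≤ 16 mm — Resistant
Penicillin: 10 mm is ≤ 15 mm ⇒ R
Resistant: 2/5

2 of 5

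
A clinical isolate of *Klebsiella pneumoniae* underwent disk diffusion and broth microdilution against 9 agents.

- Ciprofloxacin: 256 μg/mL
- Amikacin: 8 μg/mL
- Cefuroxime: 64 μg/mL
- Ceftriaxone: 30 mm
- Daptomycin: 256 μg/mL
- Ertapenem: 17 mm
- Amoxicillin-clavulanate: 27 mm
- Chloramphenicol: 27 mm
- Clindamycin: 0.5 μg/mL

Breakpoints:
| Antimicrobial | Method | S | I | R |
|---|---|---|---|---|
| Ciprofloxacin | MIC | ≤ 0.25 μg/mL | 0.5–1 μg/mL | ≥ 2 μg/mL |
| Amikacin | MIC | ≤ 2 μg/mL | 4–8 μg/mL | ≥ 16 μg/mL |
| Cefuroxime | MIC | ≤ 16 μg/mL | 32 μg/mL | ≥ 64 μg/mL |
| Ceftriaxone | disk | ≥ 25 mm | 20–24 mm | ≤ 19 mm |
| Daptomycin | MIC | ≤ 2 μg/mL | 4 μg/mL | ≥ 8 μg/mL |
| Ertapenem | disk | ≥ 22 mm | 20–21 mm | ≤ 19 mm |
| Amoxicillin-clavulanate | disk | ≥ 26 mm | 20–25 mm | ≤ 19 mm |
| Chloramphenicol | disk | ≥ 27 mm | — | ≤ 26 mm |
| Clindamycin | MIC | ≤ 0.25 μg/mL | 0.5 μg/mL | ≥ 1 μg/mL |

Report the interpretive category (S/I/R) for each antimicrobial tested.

Ciprofloxacin 256 μg/mL: ≥ 2 μg/mL — resistant
Amikacin 8 μg/mL: in 4–8 μg/mL → Intermediate
Cefuroxime (64 μg/mL) ≥ 64 μg/mL → Resistant
Ceftriaxone (30 mm) ≥ 25 mm — Susceptible
Daptomycin (256 μg/mL) ≥ 8 μg/mL → Resistant
Ertapenem (17 mm) ≤ 19 mm → R
Amoxicillin-clavulanate: 27 mm is ≥ 26 mm ⇒ S
Chloramphenicol (27 mm) ≥ 27 mm ⇒ Susceptible
Clindamycin: 0.5 μg/mL is = 0.5 μg/mL — intermediate

R, I, R, S, R, R, S, S, I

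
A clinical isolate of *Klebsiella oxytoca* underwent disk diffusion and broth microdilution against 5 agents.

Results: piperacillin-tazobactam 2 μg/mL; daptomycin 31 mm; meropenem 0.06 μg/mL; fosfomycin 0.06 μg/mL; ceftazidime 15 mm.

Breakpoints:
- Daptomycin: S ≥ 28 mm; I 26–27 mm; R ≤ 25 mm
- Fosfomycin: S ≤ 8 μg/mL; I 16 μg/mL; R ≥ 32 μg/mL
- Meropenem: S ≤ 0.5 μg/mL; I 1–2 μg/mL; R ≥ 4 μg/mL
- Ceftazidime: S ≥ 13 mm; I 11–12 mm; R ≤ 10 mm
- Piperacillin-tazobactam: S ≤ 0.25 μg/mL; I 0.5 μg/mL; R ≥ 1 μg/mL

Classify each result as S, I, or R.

R, S, S, S, S

Piperacillin-tazobactam (2 μg/mL) ≥ 1 μg/mL — Resistant
Daptomycin 31 mm: ≥ 28 mm → Susceptible
Meropenem 0.06 μg/mL: ≤ 0.5 μg/mL ⇒ S
Fosfomycin: 0.06 μg/mL is ≤ 8 μg/mL ⇒ Susceptible
Ceftazidime: 15 mm is ≥ 13 mm ⇒ susceptible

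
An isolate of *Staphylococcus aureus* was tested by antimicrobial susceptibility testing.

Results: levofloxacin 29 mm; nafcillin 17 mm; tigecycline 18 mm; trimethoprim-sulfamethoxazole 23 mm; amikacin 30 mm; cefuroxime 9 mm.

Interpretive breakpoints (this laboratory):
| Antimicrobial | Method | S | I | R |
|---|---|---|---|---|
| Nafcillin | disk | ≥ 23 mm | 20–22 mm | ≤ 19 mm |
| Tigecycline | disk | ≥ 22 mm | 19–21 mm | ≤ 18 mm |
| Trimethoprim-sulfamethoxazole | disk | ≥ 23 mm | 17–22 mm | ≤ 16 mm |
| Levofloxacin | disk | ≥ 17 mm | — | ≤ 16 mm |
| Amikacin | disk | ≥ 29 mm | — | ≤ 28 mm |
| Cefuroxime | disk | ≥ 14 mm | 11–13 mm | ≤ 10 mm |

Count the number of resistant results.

3

Levofloxacin (29 mm) ≥ 17 mm — Susceptible
Nafcillin (17 mm) ≤ 19 mm → Resistant
Tigecycline: 18 mm is ≤ 18 mm ⇒ Resistant
Trimethoprim-sulfamethoxazole (23 mm) ≥ 23 mm — susceptible
Amikacin 30 mm: ≥ 29 mm — Susceptible
Cefuroxime (9 mm) ≤ 10 mm ⇒ R
Resistant: 3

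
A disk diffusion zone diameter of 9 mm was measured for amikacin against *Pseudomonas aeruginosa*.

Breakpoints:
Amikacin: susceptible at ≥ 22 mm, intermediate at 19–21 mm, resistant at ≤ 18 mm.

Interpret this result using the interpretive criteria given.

Amikacin (9 mm) ≤ 18 mm → resistant

Resistant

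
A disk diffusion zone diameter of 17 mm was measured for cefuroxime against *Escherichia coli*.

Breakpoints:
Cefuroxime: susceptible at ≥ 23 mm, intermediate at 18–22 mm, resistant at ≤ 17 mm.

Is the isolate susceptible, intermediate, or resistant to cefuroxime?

Cefuroxime: 17 mm is ≤ 17 mm → resistant

R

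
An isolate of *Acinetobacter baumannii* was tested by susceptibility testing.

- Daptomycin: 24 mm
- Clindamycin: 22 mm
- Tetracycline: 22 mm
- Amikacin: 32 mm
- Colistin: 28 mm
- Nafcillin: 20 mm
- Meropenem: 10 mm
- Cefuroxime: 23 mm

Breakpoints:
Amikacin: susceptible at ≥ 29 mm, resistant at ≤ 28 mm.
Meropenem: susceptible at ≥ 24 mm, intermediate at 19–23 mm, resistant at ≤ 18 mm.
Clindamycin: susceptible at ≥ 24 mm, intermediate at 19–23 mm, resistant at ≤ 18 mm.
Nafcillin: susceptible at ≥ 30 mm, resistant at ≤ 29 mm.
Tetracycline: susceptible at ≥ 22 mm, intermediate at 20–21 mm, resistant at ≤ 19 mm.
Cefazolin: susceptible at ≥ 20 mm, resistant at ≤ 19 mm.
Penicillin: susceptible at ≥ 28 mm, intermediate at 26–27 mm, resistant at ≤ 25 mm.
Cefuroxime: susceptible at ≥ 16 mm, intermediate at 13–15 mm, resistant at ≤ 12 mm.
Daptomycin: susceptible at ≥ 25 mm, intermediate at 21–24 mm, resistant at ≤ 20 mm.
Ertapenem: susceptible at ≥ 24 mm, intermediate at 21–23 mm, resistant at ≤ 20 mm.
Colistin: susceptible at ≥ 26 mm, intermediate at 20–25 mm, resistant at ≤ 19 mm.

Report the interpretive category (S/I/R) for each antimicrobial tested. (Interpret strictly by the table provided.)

I, I, S, S, S, R, R, S

Daptomycin: 24 mm is in 21–24 mm → I
Clindamycin: 22 mm is in 19–23 mm — intermediate
Tetracycline (22 mm) ≥ 22 mm — S
Amikacin (32 mm) ≥ 29 mm — Susceptible
Colistin: 28 mm is ≥ 26 mm ⇒ S
Nafcillin 20 mm: ≤ 29 mm — Resistant
Meropenem (10 mm) ≤ 18 mm → Resistant
Cefuroxime 23 mm: ≥ 16 mm → S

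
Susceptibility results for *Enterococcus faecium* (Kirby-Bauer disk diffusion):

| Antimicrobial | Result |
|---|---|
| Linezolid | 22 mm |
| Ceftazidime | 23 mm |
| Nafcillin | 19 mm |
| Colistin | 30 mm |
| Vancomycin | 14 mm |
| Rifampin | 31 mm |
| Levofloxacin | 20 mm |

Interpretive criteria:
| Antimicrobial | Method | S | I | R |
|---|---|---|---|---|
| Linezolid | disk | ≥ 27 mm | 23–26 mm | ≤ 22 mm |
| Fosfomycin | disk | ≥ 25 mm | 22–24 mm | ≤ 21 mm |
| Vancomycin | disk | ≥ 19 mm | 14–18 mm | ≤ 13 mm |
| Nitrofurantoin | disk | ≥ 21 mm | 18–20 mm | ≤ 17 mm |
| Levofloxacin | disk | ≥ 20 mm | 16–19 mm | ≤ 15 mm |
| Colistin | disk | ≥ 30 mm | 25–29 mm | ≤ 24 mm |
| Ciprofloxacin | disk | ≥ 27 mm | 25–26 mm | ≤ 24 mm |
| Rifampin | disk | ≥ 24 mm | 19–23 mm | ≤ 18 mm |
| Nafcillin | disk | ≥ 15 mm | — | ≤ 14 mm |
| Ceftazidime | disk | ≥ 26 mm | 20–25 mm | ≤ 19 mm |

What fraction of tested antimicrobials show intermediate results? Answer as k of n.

2 of 7

Linezolid (22 mm) ≤ 22 mm → resistant
Ceftazidime: 23 mm is in 20–25 mm → intermediate
Nafcillin: 19 mm is ≥ 15 mm ⇒ susceptible
Colistin 30 mm: ≥ 30 mm ⇒ S
Vancomycin 14 mm: in 14–18 mm — Intermediate
Rifampin (31 mm) ≥ 24 mm ⇒ S
Levofloxacin: 20 mm is ≥ 20 mm → S
Intermediate: 2/7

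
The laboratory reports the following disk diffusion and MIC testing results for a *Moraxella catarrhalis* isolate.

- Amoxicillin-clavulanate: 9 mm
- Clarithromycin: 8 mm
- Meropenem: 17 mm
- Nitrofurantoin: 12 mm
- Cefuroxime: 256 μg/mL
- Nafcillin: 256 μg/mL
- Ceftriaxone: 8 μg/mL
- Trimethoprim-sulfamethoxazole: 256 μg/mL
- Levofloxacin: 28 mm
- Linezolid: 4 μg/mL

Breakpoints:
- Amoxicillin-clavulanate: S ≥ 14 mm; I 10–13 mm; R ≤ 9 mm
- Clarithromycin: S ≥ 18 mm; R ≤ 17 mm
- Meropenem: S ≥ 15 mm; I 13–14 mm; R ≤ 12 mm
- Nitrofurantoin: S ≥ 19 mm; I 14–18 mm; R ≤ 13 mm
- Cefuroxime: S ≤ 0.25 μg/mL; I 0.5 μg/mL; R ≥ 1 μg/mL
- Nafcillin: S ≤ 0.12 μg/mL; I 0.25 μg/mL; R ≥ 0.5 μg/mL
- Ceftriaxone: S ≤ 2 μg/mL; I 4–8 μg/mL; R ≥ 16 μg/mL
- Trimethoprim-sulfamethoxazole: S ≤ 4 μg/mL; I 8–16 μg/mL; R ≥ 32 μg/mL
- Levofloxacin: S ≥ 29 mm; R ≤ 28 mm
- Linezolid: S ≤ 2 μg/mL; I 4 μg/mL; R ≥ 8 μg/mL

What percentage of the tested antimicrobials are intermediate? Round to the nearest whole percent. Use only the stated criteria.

Amoxicillin-clavulanate: 9 mm is ≤ 9 mm — resistant
Clarithromycin (8 mm) ≤ 17 mm → resistant
Meropenem: 17 mm is ≥ 15 mm ⇒ Susceptible
Nitrofurantoin (12 mm) ≤ 13 mm → R
Cefuroxime (256 μg/mL) ≥ 1 μg/mL ⇒ resistant
Nafcillin (256 μg/mL) ≥ 0.5 μg/mL ⇒ Resistant
Ceftriaxone 8 μg/mL: in 4–8 μg/mL — Intermediate
Trimethoprim-sulfamethoxazole (256 μg/mL) ≥ 32 μg/mL — R
Levofloxacin 28 mm: ≤ 28 mm → R
Linezolid 4 μg/mL: = 4 μg/mL → I
Intermediate: 2/10

20%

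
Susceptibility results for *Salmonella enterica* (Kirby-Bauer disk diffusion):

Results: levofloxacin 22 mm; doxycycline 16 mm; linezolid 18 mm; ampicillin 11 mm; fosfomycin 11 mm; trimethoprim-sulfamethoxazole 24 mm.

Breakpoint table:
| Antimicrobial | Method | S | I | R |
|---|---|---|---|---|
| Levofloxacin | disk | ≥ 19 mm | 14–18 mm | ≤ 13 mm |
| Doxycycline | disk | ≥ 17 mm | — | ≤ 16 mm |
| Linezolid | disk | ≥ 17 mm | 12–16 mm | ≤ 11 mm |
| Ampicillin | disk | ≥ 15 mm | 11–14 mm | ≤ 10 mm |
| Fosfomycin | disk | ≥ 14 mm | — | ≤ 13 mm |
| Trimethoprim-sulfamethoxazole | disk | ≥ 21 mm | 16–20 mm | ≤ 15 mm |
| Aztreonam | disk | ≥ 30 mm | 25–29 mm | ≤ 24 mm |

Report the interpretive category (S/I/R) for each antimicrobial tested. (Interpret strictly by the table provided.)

Levofloxacin 22 mm: ≥ 19 mm ⇒ Susceptible
Doxycycline 16 mm: ≤ 16 mm — R
Linezolid: 18 mm is ≥ 17 mm → Susceptible
Ampicillin 11 mm: in 11–14 mm ⇒ I
Fosfomycin: 11 mm is ≤ 13 mm — resistant
Trimethoprim-sulfamethoxazole 24 mm: ≥ 21 mm → susceptible

S, R, S, I, R, S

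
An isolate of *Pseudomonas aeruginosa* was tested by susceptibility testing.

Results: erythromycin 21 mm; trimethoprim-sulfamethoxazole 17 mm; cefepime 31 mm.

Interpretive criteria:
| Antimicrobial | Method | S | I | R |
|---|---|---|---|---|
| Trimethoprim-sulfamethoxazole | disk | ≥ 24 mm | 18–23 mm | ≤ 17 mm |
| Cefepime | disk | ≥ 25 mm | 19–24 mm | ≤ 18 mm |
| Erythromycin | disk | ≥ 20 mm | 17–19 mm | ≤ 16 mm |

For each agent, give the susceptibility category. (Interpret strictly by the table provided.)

Erythromycin (21 mm) ≥ 20 mm → susceptible
Trimethoprim-sulfamethoxazole (17 mm) ≤ 17 mm → resistant
Cefepime 31 mm: ≥ 25 mm ⇒ Susceptible

S, R, S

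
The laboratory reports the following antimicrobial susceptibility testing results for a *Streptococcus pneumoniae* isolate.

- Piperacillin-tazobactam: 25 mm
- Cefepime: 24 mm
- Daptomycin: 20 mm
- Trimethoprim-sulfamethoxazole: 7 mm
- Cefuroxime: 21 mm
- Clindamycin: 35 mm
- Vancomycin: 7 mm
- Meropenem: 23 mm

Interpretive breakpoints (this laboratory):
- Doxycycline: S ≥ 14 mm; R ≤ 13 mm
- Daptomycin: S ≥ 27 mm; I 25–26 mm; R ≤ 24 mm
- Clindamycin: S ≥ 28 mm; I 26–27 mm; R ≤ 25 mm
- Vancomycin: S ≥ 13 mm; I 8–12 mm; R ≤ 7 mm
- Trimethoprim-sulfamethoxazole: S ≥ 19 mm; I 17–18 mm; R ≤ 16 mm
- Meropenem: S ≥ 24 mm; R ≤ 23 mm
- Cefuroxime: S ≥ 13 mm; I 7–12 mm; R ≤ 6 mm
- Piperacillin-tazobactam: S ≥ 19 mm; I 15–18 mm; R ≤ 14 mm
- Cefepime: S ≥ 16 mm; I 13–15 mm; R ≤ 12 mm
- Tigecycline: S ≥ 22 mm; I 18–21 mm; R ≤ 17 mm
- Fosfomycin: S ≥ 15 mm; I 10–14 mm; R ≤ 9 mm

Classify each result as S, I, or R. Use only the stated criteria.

Piperacillin-tazobactam 25 mm: ≥ 19 mm → susceptible
Cefepime (24 mm) ≥ 16 mm → Susceptible
Daptomycin (20 mm) ≤ 24 mm ⇒ R
Trimethoprim-sulfamethoxazole 7 mm: ≤ 16 mm → Resistant
Cefuroxime 21 mm: ≥ 13 mm — Susceptible
Clindamycin 35 mm: ≥ 28 mm ⇒ susceptible
Vancomycin (7 mm) ≤ 7 mm → R
Meropenem (23 mm) ≤ 23 mm ⇒ R

S, S, R, R, S, S, R, R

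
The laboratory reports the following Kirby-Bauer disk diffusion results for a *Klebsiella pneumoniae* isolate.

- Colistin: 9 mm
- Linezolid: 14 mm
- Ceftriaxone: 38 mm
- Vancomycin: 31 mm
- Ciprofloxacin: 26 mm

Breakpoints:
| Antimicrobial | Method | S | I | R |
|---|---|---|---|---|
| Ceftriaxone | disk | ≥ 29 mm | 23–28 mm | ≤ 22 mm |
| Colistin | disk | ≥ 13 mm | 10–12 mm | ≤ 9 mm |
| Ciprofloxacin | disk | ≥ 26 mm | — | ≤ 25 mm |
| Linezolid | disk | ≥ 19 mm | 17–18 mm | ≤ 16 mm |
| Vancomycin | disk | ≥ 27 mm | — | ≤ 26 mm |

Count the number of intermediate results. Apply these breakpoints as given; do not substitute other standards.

Colistin: 9 mm is ≤ 9 mm — Resistant
Linezolid 14 mm: ≤ 16 mm — Resistant
Ceftriaxone 38 mm: ≥ 29 mm ⇒ Susceptible
Vancomycin: 31 mm is ≥ 27 mm — S
Ciprofloxacin (26 mm) ≥ 26 mm ⇒ Susceptible
Intermediate: 0

0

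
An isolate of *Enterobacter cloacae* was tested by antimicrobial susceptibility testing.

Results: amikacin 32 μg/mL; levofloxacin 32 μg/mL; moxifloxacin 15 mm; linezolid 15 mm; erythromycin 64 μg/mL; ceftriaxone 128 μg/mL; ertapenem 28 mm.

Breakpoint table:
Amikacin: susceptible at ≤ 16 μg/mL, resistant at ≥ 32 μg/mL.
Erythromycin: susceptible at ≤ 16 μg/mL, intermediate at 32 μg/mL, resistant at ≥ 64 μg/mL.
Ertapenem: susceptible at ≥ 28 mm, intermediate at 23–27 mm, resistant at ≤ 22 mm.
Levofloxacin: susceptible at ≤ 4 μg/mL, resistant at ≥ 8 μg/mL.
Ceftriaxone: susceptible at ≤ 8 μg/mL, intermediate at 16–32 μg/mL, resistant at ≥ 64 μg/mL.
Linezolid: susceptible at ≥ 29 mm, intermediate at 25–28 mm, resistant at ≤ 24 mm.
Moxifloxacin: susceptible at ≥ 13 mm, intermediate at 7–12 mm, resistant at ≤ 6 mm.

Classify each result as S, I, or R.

Amikacin (32 μg/mL) ≥ 32 μg/mL — Resistant
Levofloxacin 32 μg/mL: ≥ 8 μg/mL ⇒ Resistant
Moxifloxacin 15 mm: ≥ 13 mm ⇒ S
Linezolid 15 mm: ≤ 24 mm → R
Erythromycin: 64 μg/mL is ≥ 64 μg/mL ⇒ Resistant
Ceftriaxone (128 μg/mL) ≥ 64 μg/mL — Resistant
Ertapenem (28 mm) ≥ 28 mm → S

R, R, S, R, R, R, S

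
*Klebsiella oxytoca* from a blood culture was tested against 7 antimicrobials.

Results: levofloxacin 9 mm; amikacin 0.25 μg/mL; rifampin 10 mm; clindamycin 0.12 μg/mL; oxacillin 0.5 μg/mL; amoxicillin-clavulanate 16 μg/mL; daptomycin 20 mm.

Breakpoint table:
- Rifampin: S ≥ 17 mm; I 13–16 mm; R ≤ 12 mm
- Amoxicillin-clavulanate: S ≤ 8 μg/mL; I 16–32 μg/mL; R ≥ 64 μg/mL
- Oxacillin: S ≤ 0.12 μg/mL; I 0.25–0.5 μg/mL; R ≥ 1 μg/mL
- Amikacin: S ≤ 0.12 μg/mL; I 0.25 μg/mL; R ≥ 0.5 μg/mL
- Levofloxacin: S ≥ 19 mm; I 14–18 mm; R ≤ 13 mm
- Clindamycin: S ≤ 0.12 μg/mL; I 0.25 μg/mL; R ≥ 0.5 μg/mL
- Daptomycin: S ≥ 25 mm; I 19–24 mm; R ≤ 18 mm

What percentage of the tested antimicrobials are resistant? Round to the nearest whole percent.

29%

Levofloxacin (9 mm) ≤ 13 mm → R
Amikacin (0.25 μg/mL) = 0.25 μg/mL — Intermediate
Rifampin: 10 mm is ≤ 12 mm ⇒ Resistant
Clindamycin: 0.12 μg/mL is ≤ 0.12 μg/mL → susceptible
Oxacillin (0.5 μg/mL) in 0.25–0.5 μg/mL ⇒ Intermediate
Amoxicillin-clavulanate (16 μg/mL) in 16–32 μg/mL — Intermediate
Daptomycin 20 mm: in 19–24 mm ⇒ intermediate
Resistant: 2/7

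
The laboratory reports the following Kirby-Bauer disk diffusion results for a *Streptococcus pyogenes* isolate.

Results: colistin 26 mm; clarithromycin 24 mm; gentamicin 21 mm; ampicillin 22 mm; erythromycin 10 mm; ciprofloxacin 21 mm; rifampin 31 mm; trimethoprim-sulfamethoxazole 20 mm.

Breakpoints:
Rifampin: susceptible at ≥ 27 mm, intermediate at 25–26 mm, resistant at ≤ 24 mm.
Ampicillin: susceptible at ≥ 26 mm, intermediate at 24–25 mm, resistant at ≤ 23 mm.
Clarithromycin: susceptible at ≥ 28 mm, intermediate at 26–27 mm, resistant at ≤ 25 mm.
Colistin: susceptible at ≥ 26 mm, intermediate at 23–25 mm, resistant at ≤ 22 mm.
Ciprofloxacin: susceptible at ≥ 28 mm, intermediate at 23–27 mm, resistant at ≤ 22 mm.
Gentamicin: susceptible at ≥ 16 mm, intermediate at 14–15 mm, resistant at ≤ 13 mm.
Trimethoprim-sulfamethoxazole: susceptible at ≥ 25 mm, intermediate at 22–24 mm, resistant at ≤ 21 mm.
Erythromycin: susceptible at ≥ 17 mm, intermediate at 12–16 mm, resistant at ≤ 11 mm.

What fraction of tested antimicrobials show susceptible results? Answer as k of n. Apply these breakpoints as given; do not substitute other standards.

3 of 8

Colistin 26 mm: ≥ 26 mm — Susceptible
Clarithromycin: 24 mm is ≤ 25 mm — resistant
Gentamicin: 21 mm is ≥ 16 mm — S
Ampicillin 22 mm: ≤ 23 mm → R
Erythromycin (10 mm) ≤ 11 mm — resistant
Ciprofloxacin 21 mm: ≤ 22 mm — resistant
Rifampin 31 mm: ≥ 27 mm ⇒ susceptible
Trimethoprim-sulfamethoxazole 20 mm: ≤ 21 mm → resistant
Susceptible: 3/8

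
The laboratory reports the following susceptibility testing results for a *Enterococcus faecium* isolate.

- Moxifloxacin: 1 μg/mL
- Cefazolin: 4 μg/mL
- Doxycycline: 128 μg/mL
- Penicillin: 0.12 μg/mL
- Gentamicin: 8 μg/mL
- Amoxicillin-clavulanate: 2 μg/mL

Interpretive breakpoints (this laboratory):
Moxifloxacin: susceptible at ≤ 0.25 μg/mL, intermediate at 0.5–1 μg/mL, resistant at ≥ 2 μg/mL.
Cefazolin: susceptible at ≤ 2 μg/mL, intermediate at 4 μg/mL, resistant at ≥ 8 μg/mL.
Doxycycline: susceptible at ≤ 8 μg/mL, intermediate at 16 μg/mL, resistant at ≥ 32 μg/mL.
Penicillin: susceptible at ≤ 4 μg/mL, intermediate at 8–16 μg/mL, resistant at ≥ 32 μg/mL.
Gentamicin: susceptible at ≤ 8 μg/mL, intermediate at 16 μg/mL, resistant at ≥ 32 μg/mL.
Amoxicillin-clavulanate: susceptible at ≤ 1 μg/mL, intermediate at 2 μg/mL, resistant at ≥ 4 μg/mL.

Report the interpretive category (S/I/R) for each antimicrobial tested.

Moxifloxacin (1 μg/mL) in 0.5–1 μg/mL — I
Cefazolin (4 μg/mL) = 4 μg/mL ⇒ Intermediate
Doxycycline 128 μg/mL: ≥ 32 μg/mL — Resistant
Penicillin (0.12 μg/mL) ≤ 4 μg/mL → Susceptible
Gentamicin (8 μg/mL) ≤ 8 μg/mL → S
Amoxicillin-clavulanate (2 μg/mL) = 2 μg/mL — Intermediate

I, I, R, S, S, I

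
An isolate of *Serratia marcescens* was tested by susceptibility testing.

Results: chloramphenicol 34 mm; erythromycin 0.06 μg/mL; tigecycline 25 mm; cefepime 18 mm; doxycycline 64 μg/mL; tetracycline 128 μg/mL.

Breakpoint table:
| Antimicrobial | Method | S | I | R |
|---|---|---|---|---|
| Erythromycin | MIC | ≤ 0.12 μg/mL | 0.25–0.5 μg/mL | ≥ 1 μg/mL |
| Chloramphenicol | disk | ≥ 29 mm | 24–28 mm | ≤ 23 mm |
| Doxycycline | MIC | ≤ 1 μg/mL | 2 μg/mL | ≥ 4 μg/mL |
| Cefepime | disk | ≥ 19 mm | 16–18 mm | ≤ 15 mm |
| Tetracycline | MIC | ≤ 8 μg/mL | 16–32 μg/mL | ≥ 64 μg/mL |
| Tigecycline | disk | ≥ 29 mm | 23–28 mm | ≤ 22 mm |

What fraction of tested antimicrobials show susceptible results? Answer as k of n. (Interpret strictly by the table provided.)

2 of 6

Chloramphenicol: 34 mm is ≥ 29 mm → susceptible
Erythromycin: 0.06 μg/mL is ≤ 0.12 μg/mL ⇒ S
Tigecycline (25 mm) in 23–28 mm — Intermediate
Cefepime (18 mm) in 16–18 mm — intermediate
Doxycycline: 64 μg/mL is ≥ 4 μg/mL ⇒ Resistant
Tetracycline (128 μg/mL) ≥ 64 μg/mL ⇒ Resistant
Susceptible: 2/6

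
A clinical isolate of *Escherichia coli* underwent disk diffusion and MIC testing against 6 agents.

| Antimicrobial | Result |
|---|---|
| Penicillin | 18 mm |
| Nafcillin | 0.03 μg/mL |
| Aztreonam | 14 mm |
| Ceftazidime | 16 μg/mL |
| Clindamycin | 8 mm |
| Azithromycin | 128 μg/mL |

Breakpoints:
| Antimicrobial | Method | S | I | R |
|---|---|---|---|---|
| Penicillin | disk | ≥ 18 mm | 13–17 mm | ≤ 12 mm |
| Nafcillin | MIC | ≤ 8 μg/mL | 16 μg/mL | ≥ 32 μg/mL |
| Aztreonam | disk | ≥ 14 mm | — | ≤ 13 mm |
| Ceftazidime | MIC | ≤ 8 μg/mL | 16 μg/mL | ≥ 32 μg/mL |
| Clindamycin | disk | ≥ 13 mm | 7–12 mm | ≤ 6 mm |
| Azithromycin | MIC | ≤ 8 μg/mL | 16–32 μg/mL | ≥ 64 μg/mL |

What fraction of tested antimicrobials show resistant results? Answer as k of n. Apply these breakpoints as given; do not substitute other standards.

Penicillin (18 mm) ≥ 18 mm → susceptible
Nafcillin 0.03 μg/mL: ≤ 8 μg/mL — Susceptible
Aztreonam (14 mm) ≥ 14 mm — Susceptible
Ceftazidime: 16 μg/mL is = 16 μg/mL — I
Clindamycin 8 mm: in 7–12 mm → Intermediate
Azithromycin: 128 μg/mL is ≥ 64 μg/mL → resistant
Resistant: 1/6

1 of 6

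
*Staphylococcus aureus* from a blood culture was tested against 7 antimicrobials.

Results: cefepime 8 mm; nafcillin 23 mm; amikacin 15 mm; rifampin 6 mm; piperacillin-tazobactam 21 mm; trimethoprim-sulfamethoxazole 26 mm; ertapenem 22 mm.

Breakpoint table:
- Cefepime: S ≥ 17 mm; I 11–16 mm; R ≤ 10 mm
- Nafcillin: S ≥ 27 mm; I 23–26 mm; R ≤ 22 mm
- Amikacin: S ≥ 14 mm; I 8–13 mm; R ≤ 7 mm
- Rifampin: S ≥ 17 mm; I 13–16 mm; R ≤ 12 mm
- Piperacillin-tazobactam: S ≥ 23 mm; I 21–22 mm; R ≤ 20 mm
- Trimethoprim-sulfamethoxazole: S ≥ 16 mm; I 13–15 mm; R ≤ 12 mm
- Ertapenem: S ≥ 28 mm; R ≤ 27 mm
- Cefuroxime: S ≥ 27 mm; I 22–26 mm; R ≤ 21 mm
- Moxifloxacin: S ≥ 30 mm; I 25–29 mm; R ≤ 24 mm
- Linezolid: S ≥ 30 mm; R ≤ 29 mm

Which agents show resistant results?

cefepime, rifampin, ertapenem

Cefepime 8 mm: ≤ 10 mm ⇒ Resistant
Nafcillin 23 mm: in 23–26 mm — Intermediate
Amikacin: 15 mm is ≥ 14 mm — Susceptible
Rifampin 6 mm: ≤ 12 mm ⇒ R
Piperacillin-tazobactam 21 mm: in 21–22 mm — intermediate
Trimethoprim-sulfamethoxazole (26 mm) ≥ 16 mm — Susceptible
Ertapenem (22 mm) ≤ 27 mm ⇒ Resistant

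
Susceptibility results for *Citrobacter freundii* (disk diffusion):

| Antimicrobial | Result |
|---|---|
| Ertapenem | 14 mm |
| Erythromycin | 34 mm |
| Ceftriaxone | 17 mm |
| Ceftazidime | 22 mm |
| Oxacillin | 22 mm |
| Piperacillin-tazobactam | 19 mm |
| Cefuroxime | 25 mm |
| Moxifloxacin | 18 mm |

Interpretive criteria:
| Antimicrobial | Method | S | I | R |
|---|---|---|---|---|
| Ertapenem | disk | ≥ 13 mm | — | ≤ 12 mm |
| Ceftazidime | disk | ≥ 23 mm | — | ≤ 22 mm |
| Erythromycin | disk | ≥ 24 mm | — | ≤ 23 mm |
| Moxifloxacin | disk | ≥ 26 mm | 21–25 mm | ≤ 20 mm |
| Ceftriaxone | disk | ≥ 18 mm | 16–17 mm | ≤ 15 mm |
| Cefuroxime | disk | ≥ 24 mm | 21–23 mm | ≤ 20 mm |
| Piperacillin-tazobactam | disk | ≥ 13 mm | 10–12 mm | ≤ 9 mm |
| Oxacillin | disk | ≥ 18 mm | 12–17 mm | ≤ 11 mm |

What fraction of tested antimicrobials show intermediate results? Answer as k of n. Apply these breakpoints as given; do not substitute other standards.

1 of 8

Ertapenem: 14 mm is ≥ 13 mm → Susceptible
Erythromycin (34 mm) ≥ 24 mm → susceptible
Ceftriaxone (17 mm) in 16–17 mm — Intermediate
Ceftazidime 22 mm: ≤ 22 mm ⇒ Resistant
Oxacillin (22 mm) ≥ 18 mm ⇒ susceptible
Piperacillin-tazobactam (19 mm) ≥ 13 mm ⇒ S
Cefuroxime 25 mm: ≥ 24 mm ⇒ susceptible
Moxifloxacin (18 mm) ≤ 20 mm ⇒ resistant
Intermediate: 1/8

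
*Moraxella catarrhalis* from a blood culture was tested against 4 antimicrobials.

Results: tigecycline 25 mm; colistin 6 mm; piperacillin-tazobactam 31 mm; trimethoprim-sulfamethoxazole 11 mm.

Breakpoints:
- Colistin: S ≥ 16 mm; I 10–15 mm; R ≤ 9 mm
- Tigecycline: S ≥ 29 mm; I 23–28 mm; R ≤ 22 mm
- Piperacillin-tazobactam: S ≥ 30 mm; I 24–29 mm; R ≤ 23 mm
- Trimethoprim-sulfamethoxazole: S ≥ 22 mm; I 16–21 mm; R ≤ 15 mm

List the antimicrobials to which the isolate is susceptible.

Tigecycline 25 mm: in 23–28 mm → I
Colistin: 6 mm is ≤ 9 mm — R
Piperacillin-tazobactam: 31 mm is ≥ 30 mm — Susceptible
Trimethoprim-sulfamethoxazole 11 mm: ≤ 15 mm → Resistant

piperacillin-tazobactam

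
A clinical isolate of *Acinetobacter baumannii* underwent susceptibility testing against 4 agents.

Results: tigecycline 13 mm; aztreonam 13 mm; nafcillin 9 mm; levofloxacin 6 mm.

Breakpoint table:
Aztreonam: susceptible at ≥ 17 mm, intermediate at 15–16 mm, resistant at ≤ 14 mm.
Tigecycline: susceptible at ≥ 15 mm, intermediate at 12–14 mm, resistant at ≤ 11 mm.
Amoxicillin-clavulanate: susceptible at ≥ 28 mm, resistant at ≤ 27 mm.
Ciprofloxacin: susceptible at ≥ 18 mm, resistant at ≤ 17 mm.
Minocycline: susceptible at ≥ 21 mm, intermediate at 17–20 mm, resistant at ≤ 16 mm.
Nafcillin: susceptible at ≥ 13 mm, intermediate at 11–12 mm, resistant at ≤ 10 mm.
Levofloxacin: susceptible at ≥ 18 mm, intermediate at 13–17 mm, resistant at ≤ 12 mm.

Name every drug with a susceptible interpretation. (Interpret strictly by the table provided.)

Tigecycline: 13 mm is in 12–14 mm → Intermediate
Aztreonam: 13 mm is ≤ 14 mm ⇒ R
Nafcillin: 9 mm is ≤ 10 mm — R
Levofloxacin (6 mm) ≤ 12 mm → R

none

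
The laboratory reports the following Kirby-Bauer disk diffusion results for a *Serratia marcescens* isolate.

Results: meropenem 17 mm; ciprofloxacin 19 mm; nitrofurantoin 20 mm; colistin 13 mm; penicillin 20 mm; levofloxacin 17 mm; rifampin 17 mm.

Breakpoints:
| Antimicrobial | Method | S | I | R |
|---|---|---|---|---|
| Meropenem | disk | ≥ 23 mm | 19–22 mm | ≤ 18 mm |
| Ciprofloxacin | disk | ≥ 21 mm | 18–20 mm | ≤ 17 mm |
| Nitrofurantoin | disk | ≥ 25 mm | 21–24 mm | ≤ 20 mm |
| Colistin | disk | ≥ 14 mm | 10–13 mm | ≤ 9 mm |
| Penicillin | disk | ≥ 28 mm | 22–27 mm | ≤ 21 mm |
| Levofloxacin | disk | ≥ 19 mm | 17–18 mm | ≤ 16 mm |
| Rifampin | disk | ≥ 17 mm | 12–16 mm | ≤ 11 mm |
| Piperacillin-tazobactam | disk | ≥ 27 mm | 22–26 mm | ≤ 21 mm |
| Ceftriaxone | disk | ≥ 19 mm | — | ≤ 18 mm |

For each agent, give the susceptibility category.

R, I, R, I, R, I, S

Meropenem: 17 mm is ≤ 18 mm ⇒ Resistant
Ciprofloxacin: 19 mm is in 18–20 mm ⇒ intermediate
Nitrofurantoin 20 mm: ≤ 20 mm ⇒ resistant
Colistin 13 mm: in 10–13 mm — Intermediate
Penicillin 20 mm: ≤ 21 mm → Resistant
Levofloxacin (17 mm) in 17–18 mm → I
Rifampin: 17 mm is ≥ 17 mm → Susceptible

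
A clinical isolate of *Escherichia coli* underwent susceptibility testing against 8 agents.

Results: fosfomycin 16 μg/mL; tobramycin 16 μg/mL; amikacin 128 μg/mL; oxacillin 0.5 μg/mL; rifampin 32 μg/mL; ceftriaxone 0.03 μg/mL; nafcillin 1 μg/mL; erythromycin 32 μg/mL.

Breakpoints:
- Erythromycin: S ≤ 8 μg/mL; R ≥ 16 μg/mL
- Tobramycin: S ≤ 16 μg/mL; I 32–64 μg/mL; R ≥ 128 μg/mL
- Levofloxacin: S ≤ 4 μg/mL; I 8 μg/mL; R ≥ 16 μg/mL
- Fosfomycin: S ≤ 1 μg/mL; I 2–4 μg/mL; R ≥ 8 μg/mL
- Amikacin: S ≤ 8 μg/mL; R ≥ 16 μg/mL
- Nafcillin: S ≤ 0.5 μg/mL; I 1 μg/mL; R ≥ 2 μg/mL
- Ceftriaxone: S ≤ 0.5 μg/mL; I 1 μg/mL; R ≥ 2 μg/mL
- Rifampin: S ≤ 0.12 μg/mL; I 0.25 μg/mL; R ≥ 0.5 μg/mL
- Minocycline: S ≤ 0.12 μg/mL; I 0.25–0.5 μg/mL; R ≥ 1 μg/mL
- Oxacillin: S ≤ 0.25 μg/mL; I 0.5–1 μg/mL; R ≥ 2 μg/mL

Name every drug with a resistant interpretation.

Fosfomycin (16 μg/mL) ≥ 8 μg/mL — R
Tobramycin: 16 μg/mL is ≤ 16 μg/mL ⇒ susceptible
Amikacin (128 μg/mL) ≥ 16 μg/mL — resistant
Oxacillin (0.5 μg/mL) in 0.5–1 μg/mL ⇒ intermediate
Rifampin: 32 μg/mL is ≥ 0.5 μg/mL — resistant
Ceftriaxone: 0.03 μg/mL is ≤ 0.5 μg/mL → S
Nafcillin: 1 μg/mL is = 1 μg/mL ⇒ intermediate
Erythromycin: 32 μg/mL is ≥ 16 μg/mL — R

fosfomycin, amikacin, rifampin, erythromycin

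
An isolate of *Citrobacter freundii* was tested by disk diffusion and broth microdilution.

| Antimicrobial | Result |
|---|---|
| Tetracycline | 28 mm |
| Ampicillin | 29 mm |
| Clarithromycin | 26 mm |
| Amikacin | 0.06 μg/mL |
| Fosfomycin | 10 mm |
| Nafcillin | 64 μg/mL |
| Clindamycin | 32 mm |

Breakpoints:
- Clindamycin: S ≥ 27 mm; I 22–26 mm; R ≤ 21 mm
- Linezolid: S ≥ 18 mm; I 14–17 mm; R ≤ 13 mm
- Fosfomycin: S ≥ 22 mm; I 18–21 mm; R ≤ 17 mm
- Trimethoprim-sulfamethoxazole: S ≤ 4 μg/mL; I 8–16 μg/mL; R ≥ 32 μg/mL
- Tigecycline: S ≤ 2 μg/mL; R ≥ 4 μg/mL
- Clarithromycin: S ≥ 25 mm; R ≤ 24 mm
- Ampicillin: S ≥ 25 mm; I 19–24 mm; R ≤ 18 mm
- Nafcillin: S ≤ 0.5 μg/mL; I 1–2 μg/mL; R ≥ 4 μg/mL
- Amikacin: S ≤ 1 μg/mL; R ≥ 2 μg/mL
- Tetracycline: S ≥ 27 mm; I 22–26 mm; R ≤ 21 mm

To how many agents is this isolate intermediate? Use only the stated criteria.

0

Tetracycline: 28 mm is ≥ 27 mm ⇒ susceptible
Ampicillin 29 mm: ≥ 25 mm — susceptible
Clarithromycin 26 mm: ≥ 25 mm — susceptible
Amikacin 0.06 μg/mL: ≤ 1 μg/mL → Susceptible
Fosfomycin: 10 mm is ≤ 17 mm — Resistant
Nafcillin: 64 μg/mL is ≥ 4 μg/mL → Resistant
Clindamycin (32 mm) ≥ 27 mm ⇒ S
Intermediate: 0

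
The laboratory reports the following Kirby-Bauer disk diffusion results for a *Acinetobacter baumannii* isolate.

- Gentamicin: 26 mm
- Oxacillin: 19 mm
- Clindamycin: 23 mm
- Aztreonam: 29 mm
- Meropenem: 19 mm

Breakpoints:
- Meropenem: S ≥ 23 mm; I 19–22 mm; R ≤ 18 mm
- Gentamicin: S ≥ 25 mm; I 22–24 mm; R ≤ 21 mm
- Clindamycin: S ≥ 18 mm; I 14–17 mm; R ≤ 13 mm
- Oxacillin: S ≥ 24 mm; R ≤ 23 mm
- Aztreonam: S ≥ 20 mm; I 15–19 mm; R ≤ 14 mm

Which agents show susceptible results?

gentamicin, clindamycin, aztreonam

Gentamicin: 26 mm is ≥ 25 mm ⇒ S
Oxacillin (19 mm) ≤ 23 mm — resistant
Clindamycin 23 mm: ≥ 18 mm ⇒ Susceptible
Aztreonam (29 mm) ≥ 20 mm → Susceptible
Meropenem: 19 mm is in 19–22 mm — intermediate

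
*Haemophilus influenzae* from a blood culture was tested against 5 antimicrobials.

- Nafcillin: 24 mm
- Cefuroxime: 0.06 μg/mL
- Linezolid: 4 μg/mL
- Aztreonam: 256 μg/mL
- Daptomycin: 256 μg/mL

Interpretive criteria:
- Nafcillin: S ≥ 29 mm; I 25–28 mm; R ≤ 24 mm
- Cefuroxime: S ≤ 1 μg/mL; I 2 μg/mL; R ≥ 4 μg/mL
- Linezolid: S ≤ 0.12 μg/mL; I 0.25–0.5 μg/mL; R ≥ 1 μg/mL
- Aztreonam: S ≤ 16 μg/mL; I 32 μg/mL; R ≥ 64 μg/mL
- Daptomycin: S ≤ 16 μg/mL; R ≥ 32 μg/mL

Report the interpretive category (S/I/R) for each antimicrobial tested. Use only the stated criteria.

Nafcillin: 24 mm is ≤ 24 mm ⇒ Resistant
Cefuroxime 0.06 μg/mL: ≤ 1 μg/mL ⇒ Susceptible
Linezolid (4 μg/mL) ≥ 1 μg/mL → R
Aztreonam (256 μg/mL) ≥ 64 μg/mL — R
Daptomycin (256 μg/mL) ≥ 32 μg/mL ⇒ resistant

R, S, R, R, R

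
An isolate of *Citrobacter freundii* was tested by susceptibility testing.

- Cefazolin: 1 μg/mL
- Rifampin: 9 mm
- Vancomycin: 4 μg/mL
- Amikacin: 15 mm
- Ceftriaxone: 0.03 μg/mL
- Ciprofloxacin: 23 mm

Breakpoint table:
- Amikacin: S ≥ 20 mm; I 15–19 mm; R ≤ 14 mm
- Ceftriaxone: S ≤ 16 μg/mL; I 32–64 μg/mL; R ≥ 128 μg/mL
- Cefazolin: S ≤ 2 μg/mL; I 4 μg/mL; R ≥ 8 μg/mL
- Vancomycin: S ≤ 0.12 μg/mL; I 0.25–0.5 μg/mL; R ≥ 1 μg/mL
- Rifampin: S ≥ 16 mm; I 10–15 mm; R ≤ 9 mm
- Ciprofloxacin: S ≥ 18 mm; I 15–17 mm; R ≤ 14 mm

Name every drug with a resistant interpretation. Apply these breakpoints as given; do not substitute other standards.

Cefazolin: 1 μg/mL is ≤ 2 μg/mL ⇒ susceptible
Rifampin 9 mm: ≤ 9 mm ⇒ R
Vancomycin (4 μg/mL) ≥ 1 μg/mL → R
Amikacin 15 mm: in 15–19 mm → I
Ceftriaxone 0.03 μg/mL: ≤ 16 μg/mL → susceptible
Ciprofloxacin (23 mm) ≥ 18 mm — Susceptible

rifampin, vancomycin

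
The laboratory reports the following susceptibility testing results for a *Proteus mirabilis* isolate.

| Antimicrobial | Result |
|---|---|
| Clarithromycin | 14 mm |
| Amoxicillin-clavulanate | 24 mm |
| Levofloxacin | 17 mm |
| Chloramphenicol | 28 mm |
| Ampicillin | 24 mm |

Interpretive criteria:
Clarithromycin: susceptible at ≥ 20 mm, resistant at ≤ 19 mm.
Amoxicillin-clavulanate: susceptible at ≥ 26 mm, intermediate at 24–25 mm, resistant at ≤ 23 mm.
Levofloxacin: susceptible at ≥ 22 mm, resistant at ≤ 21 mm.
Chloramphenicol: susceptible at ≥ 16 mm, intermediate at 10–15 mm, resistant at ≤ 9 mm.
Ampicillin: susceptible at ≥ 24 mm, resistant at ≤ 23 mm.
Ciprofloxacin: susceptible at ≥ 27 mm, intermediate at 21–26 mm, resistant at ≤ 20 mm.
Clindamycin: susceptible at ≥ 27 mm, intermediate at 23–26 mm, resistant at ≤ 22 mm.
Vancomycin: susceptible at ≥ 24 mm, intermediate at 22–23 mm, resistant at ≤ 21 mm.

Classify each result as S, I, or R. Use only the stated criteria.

Clarithromycin 14 mm: ≤ 19 mm → resistant
Amoxicillin-clavulanate (24 mm) in 24–25 mm — intermediate
Levofloxacin: 17 mm is ≤ 21 mm → Resistant
Chloramphenicol: 28 mm is ≥ 16 mm ⇒ Susceptible
Ampicillin (24 mm) ≥ 24 mm → S

R, I, R, S, S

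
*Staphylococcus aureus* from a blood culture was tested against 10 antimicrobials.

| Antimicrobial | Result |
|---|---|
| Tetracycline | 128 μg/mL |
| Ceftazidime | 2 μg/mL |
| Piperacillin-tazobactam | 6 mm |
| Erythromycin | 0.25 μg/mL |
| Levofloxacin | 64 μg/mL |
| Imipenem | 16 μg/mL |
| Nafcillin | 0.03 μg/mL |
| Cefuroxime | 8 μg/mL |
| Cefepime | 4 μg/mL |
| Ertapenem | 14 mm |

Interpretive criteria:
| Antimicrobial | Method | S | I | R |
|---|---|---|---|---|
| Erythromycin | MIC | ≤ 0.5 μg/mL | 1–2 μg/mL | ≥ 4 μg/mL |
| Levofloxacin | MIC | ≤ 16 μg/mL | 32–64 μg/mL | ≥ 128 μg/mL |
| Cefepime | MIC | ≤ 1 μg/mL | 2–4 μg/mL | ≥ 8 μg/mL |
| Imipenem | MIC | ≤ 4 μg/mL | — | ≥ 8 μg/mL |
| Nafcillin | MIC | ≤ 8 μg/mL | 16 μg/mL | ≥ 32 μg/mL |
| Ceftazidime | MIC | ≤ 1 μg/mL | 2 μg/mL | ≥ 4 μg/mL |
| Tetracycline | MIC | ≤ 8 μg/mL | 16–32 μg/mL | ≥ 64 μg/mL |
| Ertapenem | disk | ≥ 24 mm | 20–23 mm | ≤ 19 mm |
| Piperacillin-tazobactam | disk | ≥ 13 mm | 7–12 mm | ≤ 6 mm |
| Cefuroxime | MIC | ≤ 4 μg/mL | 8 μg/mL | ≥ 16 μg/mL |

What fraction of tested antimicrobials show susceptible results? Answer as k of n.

Tetracycline (128 μg/mL) ≥ 64 μg/mL → resistant
Ceftazidime 2 μg/mL: = 2 μg/mL — Intermediate
Piperacillin-tazobactam: 6 mm is ≤ 6 mm ⇒ Resistant
Erythromycin: 0.25 μg/mL is ≤ 0.5 μg/mL ⇒ Susceptible
Levofloxacin (64 μg/mL) in 32–64 μg/mL — I
Imipenem 16 μg/mL: ≥ 8 μg/mL — resistant
Nafcillin 0.03 μg/mL: ≤ 8 μg/mL → S
Cefuroxime 8 μg/mL: = 8 μg/mL — Intermediate
Cefepime (4 μg/mL) in 2–4 μg/mL ⇒ I
Ertapenem (14 mm) ≤ 19 mm → Resistant
Susceptible: 2/10

2 of 10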